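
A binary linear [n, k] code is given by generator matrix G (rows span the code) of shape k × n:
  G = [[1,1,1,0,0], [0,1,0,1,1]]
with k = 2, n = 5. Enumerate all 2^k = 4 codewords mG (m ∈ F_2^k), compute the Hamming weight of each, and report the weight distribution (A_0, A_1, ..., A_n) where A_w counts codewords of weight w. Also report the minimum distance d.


Weight distribution: A_0 = 1, A_3 = 2, A_4 = 1. Minimum distance d = 3.

Enumerate all 2^2 = 4 messages m ∈ F_2^2.
For each, compute codeword c = mG in F_2^5, then tally its weight.
  m = 00 → c = 00000, weight = 0.
  m = 10 → c = 11100, weight = 3.
  m = 01 → c = 01011, weight = 3.
  m = 11 → c = 10111, weight = 4.
Tally weights:
  weight 0: 1 codewords.
  weight 3: 2 codewords.
  weight 4: 1 codewords.
Minimum distance d = smallest w > 0 with A_w > 0 = 3.
Sanity: Σ A_w = 4 = 2^2 = 4 ✓.


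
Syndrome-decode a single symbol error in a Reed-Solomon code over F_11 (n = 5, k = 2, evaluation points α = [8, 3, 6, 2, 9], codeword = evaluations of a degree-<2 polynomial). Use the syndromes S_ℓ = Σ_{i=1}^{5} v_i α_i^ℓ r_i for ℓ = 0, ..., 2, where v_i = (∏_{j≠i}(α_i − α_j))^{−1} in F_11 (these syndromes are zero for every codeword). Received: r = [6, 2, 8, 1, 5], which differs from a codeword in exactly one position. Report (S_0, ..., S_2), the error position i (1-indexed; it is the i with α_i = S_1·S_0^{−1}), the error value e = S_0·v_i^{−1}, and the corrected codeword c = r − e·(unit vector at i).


S = (10, 8, 2), error at position 2, error magnitude e = 2, c = [6, 0, 8, 1, 5].

Step 1: column multipliers v_i = (∏_{j≠i}(α_i − α_j))^{−1} mod 11.
  i = 1 (α = 8): (8−3)(8−6)(8−2)(8−9) = 5·2·6·(−1) = −60 ≡ 6, so v_1 = 6^{−1} = 2 (mod 11).
  i = 2 (α = 3): (3−8)(3−6)(3−2)(3−9) = (−5)·(−3)·1·(−6) = −90 ≡ 9, so v_2 = 9^{−1} = 5 (mod 11).
  i = 3 (α = 6): (6−8)(6−3)(6−2)(6−9) = (−2)·3·4·(−3) = 72 ≡ 6, so v_3 = 6^{−1} = 2 (mod 11).
  i = 4 (α = 2): (2−8)(2−3)(2−6)(2−9) = (−6)·(−1)·(−4)·(−7) = 168 ≡ 3, so v_4 = 3^{−1} = 4 (mod 11).
  i = 5 (α = 9): (9−8)(9−3)(9−6)(9−2) = 1·6·3·7 = 126 ≡ 5, so v_5 = 5^{−1} = 9 (mod 11).
  v = [2, 5, 2, 4, 9].
Step 2: syndromes of r = [6, 2, 8, 1, 5] (all sums mod 11).
  S_0 = Σ v_i r_i = 2·6 + 5·2 + 2·8 + 4·1 + 9·5 = 87 ≡ 10.
  S_1 = Σ v_i α_i r_i = 2·8·6 + 5·3·2 + 2·6·8 + 4·2·1 + 9·9·5 = 635 ≡ 8.
  α_i^2 mod 11 = [9, 9, 3, 4, 4].
  S_2 = Σ v_i α_i^2 r_i = 2·9·6 + 5·9·2 + 2·3·8 + 4·4·1 + 9·4·5 = 442 ≡ 2.
  S = (10, 8, 2) ≠ 0, so r is not a codeword (an error is present).
Step 3: locate the error. For a single error e at position i, S_ℓ = v_i·e·α_i^ℓ, so α_err = S_1/S_0.
  S_0^{−1} = 10^{−1} = 10 (mod 11), so α_err = 8·10 = 80 ≡ 3 = α_2. Error position i = 2.
  Consistency check: S_2/S_1 = 2·7 = 14 ≡ 3 = α_err ✓ (single-error assumption holds).
Step 4: error magnitude e = S_0/v_2 = S_0·∏_{j≠2}(α_2 − α_j) = 10·9 = 90 ≡ 2 (mod 11).
Step 5: correct position 2: c_2 = r_2 − e = 2 − 2 ≡ 0 (mod 11). Hence c = [6, 0, 8, 1, 5].
  Check: interpolating c through the α_i gives m(x) = 3 + 10·x (degree < 2) with m(α_i) = c_i for every i, so c is indeed a codeword.


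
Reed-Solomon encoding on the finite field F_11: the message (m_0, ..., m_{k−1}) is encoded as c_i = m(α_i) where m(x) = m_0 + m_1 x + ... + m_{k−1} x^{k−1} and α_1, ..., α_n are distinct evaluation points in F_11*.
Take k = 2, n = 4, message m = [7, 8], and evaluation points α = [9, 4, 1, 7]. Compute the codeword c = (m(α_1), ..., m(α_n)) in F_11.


c = [2, 6, 4, 8]

Message polynomial: m(x) = 7 + 8·x (mod 11).
For each evaluation point α_i, compute m(α_i) mod 11:
  α_1 = 9: Horner steps 8 → 2, so m(9) = 2.
  α_2 = 4: Horner steps 8 → 6, so m(4) = 6.
  α_3 = 1: Horner steps 8 → 4, so m(1) = 4.
  α_4 = 7: Horner steps 8 → 8, so m(7) = 8.
Codeword c = [2, 6, 4, 8] ∈ F_11^4.


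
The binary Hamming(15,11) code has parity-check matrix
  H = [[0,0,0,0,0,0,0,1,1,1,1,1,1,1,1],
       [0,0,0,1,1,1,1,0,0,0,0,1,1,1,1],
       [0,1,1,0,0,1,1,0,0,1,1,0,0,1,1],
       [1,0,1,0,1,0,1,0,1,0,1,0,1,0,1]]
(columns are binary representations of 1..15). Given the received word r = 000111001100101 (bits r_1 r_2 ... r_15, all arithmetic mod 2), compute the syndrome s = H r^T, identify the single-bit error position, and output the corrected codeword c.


s = (0, 1, 1, 0)^T, error position = 6, corrected codeword c = 000110001100101

Compute s = H r^T mod 2 one row at a time:
  s_1 = 0 + 1 + 1 + 0 + 0 + 1 + 0 + 1 = 4 ≡ 0 (mod 2).
  s_2 = 1 + 1 + 1 + 0 + 0 + 1 + 0 + 1 = 5 ≡ 1 (mod 2).
  s_3 = 0 + 0 + 1 + 0 + 1 + 0 + 0 + 1 = 3 ≡ 1 (mod 2).
  s_4 = 0 + 0 + 1 + 0 + 1 + 0 + 1 + 1 = 4 ≡ 0 (mod 2).
s = (0, 1, 1, 0)^T — this equals column 6 of H (binary 0110), so error is at position 6.
Correct: flip bit 6 of r = 000111001100101 to get c = 000110001100101.


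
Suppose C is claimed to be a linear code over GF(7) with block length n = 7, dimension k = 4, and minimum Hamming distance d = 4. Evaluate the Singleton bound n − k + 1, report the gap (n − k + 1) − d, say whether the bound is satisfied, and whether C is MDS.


Singleton RHS = n − k + 1 = 4, slack = 0, bound satisfied, MDS.

Singleton bound: d ≤ n − k + 1.
Here n = 7, k = 4, so n − k + 1 = 4.
Given d = 4, check d ≤ 4: YES.
Slack = (n − k + 1) − d = 0.
The code is MDS (slack = 0).
Description: the claimed parameters are [7, 4, 4]_7; such a code would be MDS (meets Singleton bound).


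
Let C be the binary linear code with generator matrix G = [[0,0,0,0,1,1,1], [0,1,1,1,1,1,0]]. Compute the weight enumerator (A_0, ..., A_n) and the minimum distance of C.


Weight distribution: A_0 = 1, A_3 = 1, A_4 = 1, A_5 = 1. Minimum distance d = 3.

Enumerate all 2^2 = 4 messages m ∈ F_2^2.
For each, compute codeword c = mG in F_2^7, then tally its weight.
  m = 00 → c = 0000000, weight = 0.
  m = 10 → c = 0000111, weight = 3.
  m = 01 → c = 0111110, weight = 5.
  m = 11 → c = 0111001, weight = 4.
Tally weights:
  weight 0: 1 codewords.
  weight 3: 1 codewords.
  weight 4: 1 codewords.
  weight 5: 1 codewords.
Minimum distance d = smallest w > 0 with A_w > 0 = 3.
Sanity: Σ A_w = 4 = 2^2 = 4 ✓.


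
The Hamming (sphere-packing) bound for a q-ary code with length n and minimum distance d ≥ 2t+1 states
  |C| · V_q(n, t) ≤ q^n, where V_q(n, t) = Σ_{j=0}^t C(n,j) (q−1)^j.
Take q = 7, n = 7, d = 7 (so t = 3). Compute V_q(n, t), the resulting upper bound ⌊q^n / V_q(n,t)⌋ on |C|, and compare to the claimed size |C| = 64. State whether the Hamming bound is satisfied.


V_q(n, t) = 8359, q^n = 823543, Hamming bound = 98, |C| = 64 ≤ bound (satisfied).

Step 1: Compute V_q(n, t) = Σ_{j=0}^3 C(n, j) (q−1)^j.
  j = 0: C(7,0)·(6)^0 = 1·1 = 1.
  j = 1: C(7,1)·(6)^1 = 7·6 = 42.
  j = 2: C(7,2)·(6)^2 = 21·36 = 756.
  j = 3: C(7,3)·(6)^3 = 35·216 = 7560.
  V_q(n, t) = 1 + 42 + 756 + 7560 = 8359.
Step 2: q^n = 7^7 = 823543.
Step 3: Hamming bound ⌊q^n / V_q(n,t)⌋ = ⌊823543/8359⌋ = 98.
Step 4: Compare |C| = 64 to 98: satisfied.
The claimed |C| lies below the Hamming bound.


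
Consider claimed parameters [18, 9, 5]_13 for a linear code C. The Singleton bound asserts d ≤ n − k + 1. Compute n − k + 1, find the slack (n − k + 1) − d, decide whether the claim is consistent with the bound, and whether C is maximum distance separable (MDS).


Singleton RHS = n − k + 1 = 10, slack = 5, bound satisfied, not MDS.

Singleton bound: d ≤ n − k + 1.
Here n = 18, k = 9, so n − k + 1 = 10.
Given d = 5, check d ≤ 10: YES.
Slack = (n − k + 1) − d = 5.
The code is NOT MDS (slack = 5 > 0).
Description: the claimed parameters are [18, 9, 5]_13; such a code would be non-MDS.


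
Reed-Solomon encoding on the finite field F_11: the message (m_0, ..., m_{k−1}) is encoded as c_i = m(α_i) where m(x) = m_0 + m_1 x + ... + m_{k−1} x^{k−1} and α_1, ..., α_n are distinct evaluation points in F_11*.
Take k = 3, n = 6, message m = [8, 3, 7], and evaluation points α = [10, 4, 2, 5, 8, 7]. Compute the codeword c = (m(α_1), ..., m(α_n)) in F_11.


c = [1, 0, 9, 0, 7, 9]

Message polynomial: m(x) = 8 + 3·x + 7·x^2 (mod 11).
For each evaluation point α_i, compute m(α_i) mod 11:
  α_1 = 10: Horner steps 7 → 7 → 1, so m(10) = 1.
  α_2 = 4: Horner steps 7 → 9 → 0, so m(4) = 0.
  α_3 = 2: Horner steps 7 → 6 → 9, so m(2) = 9.
  α_4 = 5: Horner steps 7 → 5 → 0, so m(5) = 0.
  α_5 = 8: Horner steps 7 → 4 → 7, so m(8) = 7.
  α_6 = 7: Horner steps 7 → 8 → 9, so m(7) = 9.
Codeword c = [1, 0, 9, 0, 7, 9] ∈ F_11^6.


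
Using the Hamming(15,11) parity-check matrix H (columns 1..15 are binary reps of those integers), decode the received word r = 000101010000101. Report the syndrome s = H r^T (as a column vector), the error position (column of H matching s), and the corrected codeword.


s = (1, 0, 0, 0)^T, error position = 8, corrected codeword c = 000101000000101

Compute s = H r^T mod 2 one row at a time:
  s_1 = 1 + 0 + 0 + 0 + 0 + 1 + 0 + 1 = 3 ≡ 1 (mod 2).
  s_2 = 1 + 0 + 1 + 0 + 0 + 1 + 0 + 1 = 4 ≡ 0 (mod 2).
  s_3 = 0 + 0 + 1 + 0 + 0 + 0 + 0 + 1 = 2 ≡ 0 (mod 2).
  s_4 = 0 + 0 + 0 + 0 + 0 + 0 + 1 + 1 = 2 ≡ 0 (mod 2).
s = (1, 0, 0, 0)^T — this equals column 8 of H (binary 1000), so error is at position 8.
Correct: flip bit 8 of r = 000101010000101 to get c = 000101000000101.


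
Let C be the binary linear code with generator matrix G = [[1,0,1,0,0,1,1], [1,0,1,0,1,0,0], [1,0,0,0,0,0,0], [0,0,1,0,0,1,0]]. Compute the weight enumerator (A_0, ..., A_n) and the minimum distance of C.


Weight distribution: A_0 = 1, A_1 = 2, A_2 = 4, A_3 = 6, A_4 = 3. Minimum distance d = 1.

Enumerate all 2^4 = 16 messages m ∈ F_2^4.
For each, compute codeword c = mG in F_2^7, then tally its weight.
  m = 0000 → c = 0000000, weight = 0.
  m = 1000 → c = 1010011, weight = 4.
  m = 0100 → c = 1010100, weight = 3.
  m = 1100 → c = 0000111, weight = 3.
  m = 0010 → c = 1000000, weight = 1.
  m = 1010 → c = 0010011, weight = 3.
  m = 0110 → c = 0010100, weight = 2.
  m = 1110 → c = 1000111, weight = 4.
  m = 0001 → c = 0010010, weight = 2.
  m = 1001 → c = 1000001, weight = 2.
  m = 0101 → c = 1000110, weight = 3.
  m = 1101 → c = 0010101, weight = 3.
  m = 0011 → c = 1010010, weight = 3.
  m = 1011 → c = 0000001, weight = 1.
  m = 0111 → c = 0000110, weight = 2.
  m = 1111 → c = 1010101, weight = 4.
Tally weights:
  weight 0: 1 codewords.
  weight 1: 2 codewords.
  weight 2: 4 codewords.
  weight 3: 6 codewords.
  weight 4: 3 codewords.
Minimum distance d = smallest w > 0 with A_w > 0 = 1.
Sanity: Σ A_w = 16 = 2^4 = 16 ✓.


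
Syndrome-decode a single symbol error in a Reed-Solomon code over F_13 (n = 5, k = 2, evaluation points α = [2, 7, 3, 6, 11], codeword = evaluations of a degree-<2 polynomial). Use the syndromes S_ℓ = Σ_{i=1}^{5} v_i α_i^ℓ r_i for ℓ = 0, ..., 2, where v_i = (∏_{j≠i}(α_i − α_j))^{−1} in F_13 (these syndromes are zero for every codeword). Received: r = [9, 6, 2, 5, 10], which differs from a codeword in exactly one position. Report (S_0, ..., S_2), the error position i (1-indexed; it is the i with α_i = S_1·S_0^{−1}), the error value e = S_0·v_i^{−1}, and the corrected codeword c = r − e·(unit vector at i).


S = (9, 5, 10), error at position 1, error magnitude e = 8, c = [1, 6, 2, 5, 10].

Step 1: column multipliers v_i = (∏_{j≠i}(α_i − α_j))^{−1} mod 13.
  i = 1 (α = 2): (2−7)(2−3)(2−6)(2−11) = (−5)·(−1)·(−4)·(−9) = 180 ≡ 11, so v_1 = 11^{−1} = 6 (mod 13).
  i = 2 (α = 7): (7−2)(7−3)(7−6)(7−11) = 5·4·1·(−4) = −80 ≡ 11, so v_2 = 11^{−1} = 6 (mod 13).
  i = 3 (α = 3): (3−2)(3−7)(3−6)(3−11) = 1·(−4)·(−3)·(−8) = −96 ≡ 8, so v_3 = 8^{−1} = 5 (mod 13).
  i = 4 (α = 6): (6−2)(6−7)(6−3)(6−11) = 4·(−1)·3·(−5) = 60 ≡ 8, so v_4 = 8^{−1} = 5 (mod 13).
  i = 5 (α = 11): (11−2)(11−7)(11−3)(11−6) = 9·4·8·5 = 1440 ≡ 10, so v_5 = 10^{−1} = 4 (mod 13).
  v = [6, 6, 5, 5, 4].
Step 2: syndromes of r = [9, 6, 2, 5, 10] (all sums mod 13).
  S_0 = Σ v_i r_i = 6·9 + 6·6 + 5·2 + 5·5 + 4·10 = 165 ≡ 9.
  S_1 = Σ v_i α_i r_i = 6·2·9 + 6·7·6 + 5·3·2 + 5·6·5 + 4·11·10 = 980 ≡ 5.
  α_i^2 mod 13 = [4, 10, 9, 10, 4].
  S_2 = Σ v_i α_i^2 r_i = 6·4·9 + 6·10·6 + 5·9·2 + 5·10·5 + 4·4·10 = 1076 ≡ 10.
  S = (9, 5, 10) ≠ 0, so r is not a codeword (an error is present).
Step 3: locate the error. For a single error e at position i, S_ℓ = v_i·e·α_i^ℓ, so α_err = S_1/S_0.
  S_0^{−1} = 9^{−1} = 3 (mod 13), so α_err = 5·3 = 15 ≡ 2 = α_1. Error position i = 1.
  Consistency check: S_2/S_1 = 10·8 = 80 ≡ 2 = α_err ✓ (single-error assumption holds).
Step 4: error magnitude e = S_0/v_1 = S_0·∏_{j≠1}(α_1 − α_j) = 9·11 = 99 ≡ 8 (mod 13).
Step 5: correct position 1: c_1 = r_1 − e = 9 − 8 ≡ 1 (mod 13). Hence c = [1, 6, 2, 5, 10].
  Check: interpolating c through the α_i gives m(x) = 12 + 1·x (degree < 2) with m(α_i) = c_i for every i, so c is indeed a codeword.


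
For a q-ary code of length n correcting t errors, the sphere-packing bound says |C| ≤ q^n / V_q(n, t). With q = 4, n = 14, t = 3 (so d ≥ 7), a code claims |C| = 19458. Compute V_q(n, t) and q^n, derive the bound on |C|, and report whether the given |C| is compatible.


V_q(n, t) = 10690, q^n = 268435456, Hamming bound = 25110, |C| = 19458 ≤ bound (satisfied).

Step 1: Compute V_q(n, t) = Σ_{j=0}^3 C(n, j) (q−1)^j.
  j = 0: C(14,0)·(3)^0 = 1·1 = 1.
  j = 1: C(14,1)·(3)^1 = 14·3 = 42.
  j = 2: C(14,2)·(3)^2 = 91·9 = 819.
  j = 3: C(14,3)·(3)^3 = 364·27 = 9828.
  V_q(n, t) = 1 + 42 + 819 + 9828 = 10690.
Step 2: q^n = 4^14 = 268435456.
Step 3: Hamming bound ⌊q^n / V_q(n,t)⌋ = ⌊268435456/10690⌋ = 25110.
Step 4: Compare |C| = 19458 to 25110: satisfied.
The claimed |C| lies below the Hamming bound.


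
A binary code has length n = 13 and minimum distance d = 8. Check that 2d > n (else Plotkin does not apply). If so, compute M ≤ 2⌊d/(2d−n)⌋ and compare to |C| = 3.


Plotkin bound M ≤ 4; given |C| = 3 ≤ bound (satisfied).

Check applicability: 2d = 16, n = 13.
2d − n = 3 > 0, so Plotkin applies.
Compute d/(2d−n) = 8/3 ≈ 2.6667.
⌊d/(2d−n)⌋ = 2.
Plotkin bound: M ≤ 2·2 = 4.
Given |C| = 3, check: satisfied.
This |C| is below the Plotkin bound.


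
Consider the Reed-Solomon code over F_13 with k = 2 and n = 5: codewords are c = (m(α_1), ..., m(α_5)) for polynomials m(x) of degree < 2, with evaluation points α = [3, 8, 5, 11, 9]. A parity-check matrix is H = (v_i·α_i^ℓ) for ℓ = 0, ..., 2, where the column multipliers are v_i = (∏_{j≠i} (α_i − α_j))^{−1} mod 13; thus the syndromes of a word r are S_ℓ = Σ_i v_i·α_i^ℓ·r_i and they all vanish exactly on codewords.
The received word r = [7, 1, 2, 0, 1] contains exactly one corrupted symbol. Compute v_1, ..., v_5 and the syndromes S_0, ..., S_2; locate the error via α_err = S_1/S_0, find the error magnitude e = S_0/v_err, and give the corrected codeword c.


S = (12, 4, 10), error at position 5, error magnitude e = 9, c = [7, 1, 2, 0, 5].

Step 1: column multipliers v_i = (∏_{j≠i}(α_i − α_j))^{−1} mod 13.
  i = 1 (α = 3): (3−8)(3−5)(3−11)(3−9) = (−5)·(−2)·(−8)·(−6) = 480 ≡ 12, so v_1 = 12^{−1} = 12 (mod 13).
  i = 2 (α = 8): (8−3)(8−5)(8−11)(8−9) = 5·3·(−3)·(−1) = 45 ≡ 6, so v_2 = 6^{−1} = 11 (mod 13).
  i = 3 (α = 5): (5−3)(5−8)(5−11)(5−9) = 2·(−3)·(−6)·(−4) = −144 ≡ 12, so v_3 = 12^{−1} = 12 (mod 13).
  i = 4 (α = 11): (11−3)(11−8)(11−5)(11−9) = 8·3·6·2 = 288 ≡ 2, so v_4 = 2^{−1} = 7 (mod 13).
  i = 5 (α = 9): (9−3)(9−8)(9−5)(9−11) = 6·1·4·(−2) = −48 ≡ 4, so v_5 = 4^{−1} = 10 (mod 13).
  v = [12, 11, 12, 7, 10].
Step 2: syndromes of r = [7, 1, 2, 0, 1] (all sums mod 13).
  S_0 = Σ v_i r_i = 12·7 + 11·1 + 12·2 + 7·0 + 10·1 = 129 ≡ 12.
  S_1 = Σ v_i α_i r_i = 12·3·7 + 11·8·1 + 12·5·2 + 7·11·0 + 10·9·1 = 550 ≡ 4.
  α_i^2 mod 13 = [9, 12, 12, 4, 3].
  S_2 = Σ v_i α_i^2 r_i = 12·9·7 + 11·12·1 + 12·12·2 + 7·4·0 + 10·3·1 = 1206 ≡ 10.
  S = (12, 4, 10) ≠ 0, so r is not a codeword (an error is present).
Step 3: locate the error. For a single error e at position i, S_ℓ = v_i·e·α_i^ℓ, so α_err = S_1/S_0.
  S_0^{−1} = 12^{−1} = 12 (mod 13), so α_err = 4·12 = 48 ≡ 9 = α_5. Error position i = 5.
  Consistency check: S_2/S_1 = 10·10 = 100 ≡ 9 = α_err ✓ (single-error assumption holds).
Step 4: error magnitude e = S_0/v_5 = S_0·∏_{j≠5}(α_5 − α_j) = 12·4 = 48 ≡ 9 (mod 13).
Step 5: correct position 5: c_5 = r_5 − e = 1 − 9 ≡ 5 (mod 13). Hence c = [7, 1, 2, 0, 5].
  Check: interpolating c through the α_i gives m(x) = 8 + 4·x (degree < 2) with m(α_i) = c_i for every i, so c is indeed a codeword.


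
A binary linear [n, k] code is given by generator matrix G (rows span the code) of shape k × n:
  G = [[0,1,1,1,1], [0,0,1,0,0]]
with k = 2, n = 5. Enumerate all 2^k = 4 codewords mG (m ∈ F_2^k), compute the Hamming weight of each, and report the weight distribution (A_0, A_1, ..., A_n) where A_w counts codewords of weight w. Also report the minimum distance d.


Weight distribution: A_0 = 1, A_1 = 1, A_3 = 1, A_4 = 1. Minimum distance d = 1.

Enumerate all 2^2 = 4 messages m ∈ F_2^2.
For each, compute codeword c = mG in F_2^5, then tally its weight.
  m = 00 → c = 00000, weight = 0.
  m = 10 → c = 01111, weight = 4.
  m = 01 → c = 00100, weight = 1.
  m = 11 → c = 01011, weight = 3.
Tally weights:
  weight 0: 1 codewords.
  weight 1: 1 codewords.
  weight 3: 1 codewords.
  weight 4: 1 codewords.
Minimum distance d = smallest w > 0 with A_w > 0 = 1.
Sanity: Σ A_w = 4 = 2^2 = 4 ✓.


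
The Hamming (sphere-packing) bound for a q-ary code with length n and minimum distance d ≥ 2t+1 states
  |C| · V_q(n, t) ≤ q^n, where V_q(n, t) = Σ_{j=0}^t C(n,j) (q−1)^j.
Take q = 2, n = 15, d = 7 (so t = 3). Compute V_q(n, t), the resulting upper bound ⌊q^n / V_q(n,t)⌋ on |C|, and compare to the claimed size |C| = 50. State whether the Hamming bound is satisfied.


V_q(n, t) = 576, q^n = 32768, Hamming bound = 56, |C| = 50 ≤ bound (satisfied).

Step 1: Compute V_q(n, t) = Σ_{j=0}^3 C(n, j) (q−1)^j.
  j = 0: C(15,0)·(1)^0 = 1·1 = 1.
  j = 1: C(15,1)·(1)^1 = 15·1 = 15.
  j = 2: C(15,2)·(1)^2 = 105·1 = 105.
  j = 3: C(15,3)·(1)^3 = 455·1 = 455.
  V_q(n, t) = 1 + 15 + 105 + 455 = 576.
Step 2: q^n = 2^15 = 32768.
Step 3: Hamming bound ⌊q^n / V_q(n,t)⌋ = ⌊32768/576⌋ = 56.
Step 4: Compare |C| = 50 to 56: satisfied.
The claimed |C| lies below the Hamming bound.


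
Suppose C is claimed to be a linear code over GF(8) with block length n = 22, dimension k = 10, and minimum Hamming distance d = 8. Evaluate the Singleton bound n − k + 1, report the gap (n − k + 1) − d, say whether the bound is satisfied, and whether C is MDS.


Singleton RHS = n − k + 1 = 13, slack = 5, bound satisfied, not MDS.

Singleton bound: d ≤ n − k + 1.
Here n = 22, k = 10, so n − k + 1 = 13.
Given d = 8, check d ≤ 13: YES.
Slack = (n − k + 1) − d = 5.
The code is NOT MDS (slack = 5 > 0).
Description: the claimed parameters are [22, 10, 8]_8; such a code would be non-MDS.


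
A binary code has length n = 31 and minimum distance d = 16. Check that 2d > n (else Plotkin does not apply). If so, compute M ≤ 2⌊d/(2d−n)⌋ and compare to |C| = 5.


Plotkin bound M ≤ 32; given |C| = 5 ≤ bound (satisfied).

Check applicability: 2d = 32, n = 31.
2d − n = 1 > 0, so Plotkin applies.
Compute d/(2d−n) = 16/1 ≈ 16.0000.
⌊d/(2d−n)⌋ = 16.
Plotkin bound: M ≤ 2·16 = 32.
Given |C| = 5, check: satisfied.
This |C| is below the Plotkin bound.


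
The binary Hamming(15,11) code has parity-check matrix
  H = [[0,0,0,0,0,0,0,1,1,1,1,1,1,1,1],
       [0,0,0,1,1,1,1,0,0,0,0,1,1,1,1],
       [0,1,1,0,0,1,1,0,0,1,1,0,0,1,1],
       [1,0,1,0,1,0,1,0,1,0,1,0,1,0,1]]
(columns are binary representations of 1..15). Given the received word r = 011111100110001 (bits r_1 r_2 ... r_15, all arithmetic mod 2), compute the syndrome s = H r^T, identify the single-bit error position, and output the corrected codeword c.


s = (1, 1, 1, 1)^T, error position = 15, corrected codeword c = 011111100110000

Compute s = H r^T mod 2 one row at a time:
  s_1 = 0 + 0 + 1 + 1 + 0 + 0 + 0 + 1 = 3 ≡ 1 (mod 2).
  s_2 = 1 + 1 + 1 + 1 + 0 + 0 + 0 + 1 = 5 ≡ 1 (mod 2).
  s_3 = 1 + 1 + 1 + 1 + 1 + 1 + 0 + 1 = 7 ≡ 1 (mod 2).
  s_4 = 0 + 1 + 1 + 1 + 0 + 1 + 0 + 1 = 5 ≡ 1 (mod 2).
s = (1, 1, 1, 1)^T — this equals column 15 of H (binary 1111), so error is at position 15.
Correct: flip bit 15 of r = 011111100110001 to get c = 011111100110000.


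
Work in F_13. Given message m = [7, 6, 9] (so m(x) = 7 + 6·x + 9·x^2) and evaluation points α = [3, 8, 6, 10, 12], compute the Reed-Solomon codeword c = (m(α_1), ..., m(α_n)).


c = [2, 7, 3, 5, 10]

Message polynomial: m(x) = 7 + 6·x + 9·x^2 (mod 13).
For each evaluation point α_i, compute m(α_i) mod 13:
  α_1 = 3: Horner steps 9 → 7 → 2, so m(3) = 2.
  α_2 = 8: Horner steps 9 → 0 → 7, so m(8) = 7.
  α_3 = 6: Horner steps 9 → 8 → 3, so m(6) = 3.
  α_4 = 10: Horner steps 9 → 5 → 5, so m(10) = 5.
  α_5 = 12: Horner steps 9 → 10 → 10, so m(12) = 10.
Codeword c = [2, 7, 3, 5, 10] ∈ F_13^5.


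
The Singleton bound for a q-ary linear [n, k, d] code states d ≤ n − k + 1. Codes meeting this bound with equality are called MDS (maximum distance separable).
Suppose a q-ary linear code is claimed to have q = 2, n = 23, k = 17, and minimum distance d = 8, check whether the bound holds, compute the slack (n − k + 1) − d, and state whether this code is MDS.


Singleton RHS = n − k + 1 = 7, slack = -1, bound violated (no such code; not MDS).

Singleton bound: d ≤ n − k + 1.
Here n = 23, k = 17, so n − k + 1 = 7.
Given d = 8, check d ≤ 7: NO.
Slack = (n − k + 1) − d = -1.
The slack is negative: d = 8 exceeds n − k + 1 = 7 by 1, so the Singleton bound is violated and no linear [23, 17, 8]_2 code can exist. In particular it is not MDS (MDS requires d = n − k + 1 exactly).
Description: the claimed parameters are [23, 17, 8]_2; such a code would be impossible (violates the Singleton bound).


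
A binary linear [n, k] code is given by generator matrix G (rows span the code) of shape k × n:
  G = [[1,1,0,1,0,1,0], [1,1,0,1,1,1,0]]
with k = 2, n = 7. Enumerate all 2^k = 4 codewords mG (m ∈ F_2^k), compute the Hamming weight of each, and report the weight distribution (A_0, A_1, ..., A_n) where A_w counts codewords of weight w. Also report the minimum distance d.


Weight distribution: A_0 = 1, A_1 = 1, A_4 = 1, A_5 = 1. Minimum distance d = 1.

Enumerate all 2^2 = 4 messages m ∈ F_2^2.
For each, compute codeword c = mG in F_2^7, then tally its weight.
  m = 00 → c = 0000000, weight = 0.
  m = 10 → c = 1101010, weight = 4.
  m = 01 → c = 1101110, weight = 5.
  m = 11 → c = 0000100, weight = 1.
Tally weights:
  weight 0: 1 codewords.
  weight 1: 1 codewords.
  weight 4: 1 codewords.
  weight 5: 1 codewords.
Minimum distance d = smallest w > 0 with A_w > 0 = 1.
Sanity: Σ A_w = 4 = 2^2 = 4 ✓.


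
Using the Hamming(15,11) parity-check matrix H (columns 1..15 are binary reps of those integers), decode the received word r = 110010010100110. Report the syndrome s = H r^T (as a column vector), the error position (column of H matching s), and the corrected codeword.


s = (0, 1, 1, 1)^T, error position = 7, corrected codeword c = 110010110100110

Compute s = H r^T mod 2 one row at a time:
  s_1 = 1 + 0 + 1 + 0 + 0 + 1 + 1 + 0 = 4 ≡ 0 (mod 2).
  s_2 = 0 + 1 + 0 + 0 + 0 + 1 + 1 + 0 = 3 ≡ 1 (mod 2).
  s_3 = 1 + 0 + 0 + 0 + 1 + 0 + 1 + 0 = 3 ≡ 1 (mod 2).
  s_4 = 1 + 0 + 1 + 0 + 0 + 0 + 1 + 0 = 3 ≡ 1 (mod 2).
s = (0, 1, 1, 1)^T — this equals column 7 of H (binary 0111), so error is at position 7.
Correct: flip bit 7 of r = 110010010100110 to get c = 110010110100110.


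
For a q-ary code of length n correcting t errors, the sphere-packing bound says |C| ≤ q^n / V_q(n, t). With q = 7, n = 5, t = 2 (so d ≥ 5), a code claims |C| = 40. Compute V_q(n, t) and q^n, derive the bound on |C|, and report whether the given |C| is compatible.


V_q(n, t) = 391, q^n = 16807, Hamming bound = 42, |C| = 40 ≤ bound (satisfied).

Step 1: Compute V_q(n, t) = Σ_{j=0}^2 C(n, j) (q−1)^j.
  j = 0: C(5,0)·(6)^0 = 1·1 = 1.
  j = 1: C(5,1)·(6)^1 = 5·6 = 30.
  j = 2: C(5,2)·(6)^2 = 10·36 = 360.
  V_q(n, t) = 1 + 30 + 360 = 391.
Step 2: q^n = 7^5 = 16807.
Step 3: Hamming bound ⌊q^n / V_q(n,t)⌋ = ⌊16807/391⌋ = 42.
Step 4: Compare |C| = 40 to 42: satisfied.
The claimed |C| lies below the Hamming bound.


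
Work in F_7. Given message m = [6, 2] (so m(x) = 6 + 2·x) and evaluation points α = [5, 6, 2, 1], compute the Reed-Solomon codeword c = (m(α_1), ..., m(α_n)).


c = [2, 4, 3, 1]

Message polynomial: m(x) = 6 + 2·x (mod 7).
For each evaluation point α_i, compute m(α_i) mod 7:
  α_1 = 5: Horner steps 2 → 2, so m(5) = 2.
  α_2 = 6: Horner steps 2 → 4, so m(6) = 4.
  α_3 = 2: Horner steps 2 → 3, so m(2) = 3.
  α_4 = 1: Horner steps 2 → 1, so m(1) = 1.
Codeword c = [2, 4, 3, 1] ∈ F_7^4.


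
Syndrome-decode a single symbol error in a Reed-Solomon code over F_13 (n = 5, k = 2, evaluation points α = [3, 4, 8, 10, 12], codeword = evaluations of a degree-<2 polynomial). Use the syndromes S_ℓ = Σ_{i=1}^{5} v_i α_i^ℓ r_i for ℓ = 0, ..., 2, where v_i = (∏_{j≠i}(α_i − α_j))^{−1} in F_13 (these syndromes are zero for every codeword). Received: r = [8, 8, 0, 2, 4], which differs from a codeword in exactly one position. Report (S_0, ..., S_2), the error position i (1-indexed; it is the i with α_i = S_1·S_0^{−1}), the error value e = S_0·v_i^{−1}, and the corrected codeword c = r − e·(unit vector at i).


S = (4, 3, 12), error at position 2, error magnitude e = 12, c = [8, 9, 0, 2, 4].

Step 1: column multipliers v_i = (∏_{j≠i}(α_i − α_j))^{−1} mod 13.
  i = 1 (α = 3): (3−4)(3−8)(3−10)(3−12) = (−1)·(−5)·(−7)·(−9) = 315 ≡ 3, so v_1 = 3^{−1} = 9 (mod 13).
  i = 2 (α = 4): (4−3)(4−8)(4−10)(4−12) = 1·(−4)·(−6)·(−8) = −192 ≡ 3, so v_2 = 3^{−1} = 9 (mod 13).
  i = 3 (α = 8): (8−3)(8−4)(8−10)(8−12) = 5·4·(−2)·(−4) = 160 ≡ 4, so v_3 = 4^{−1} = 10 (mod 13).
  i = 4 (α = 10): (10−3)(10−4)(10−8)(10−12) = 7·6·2·(−2) = −168 ≡ 1, so v_4 = 1^{−1} = 1 (mod 13).
  i = 5 (α = 12): (12−3)(12−4)(12−8)(12−10) = 9·8·4·2 = 576 ≡ 4, so v_5 = 4^{−1} = 10 (mod 13).
  v = [9, 9, 10, 1, 10].
Step 2: syndromes of r = [8, 8, 0, 2, 4] (all sums mod 13).
  S_0 = Σ v_i r_i = 9·8 + 9·8 + 10·0 + 1·2 + 10·4 = 186 ≡ 4.
  S_1 = Σ v_i α_i r_i = 9·3·8 + 9·4·8 + 10·8·0 + 1·10·2 + 10·12·4 = 1004 ≡ 3.
  α_i^2 mod 13 = [9, 3, 12, 9, 1].
  S_2 = Σ v_i α_i^2 r_i = 9·9·8 + 9·3·8 + 10·12·0 + 1·9·2 + 10·1·4 = 922 ≡ 12.
  S = (4, 3, 12) ≠ 0, so r is not a codeword (an error is present).
Step 3: locate the error. For a single error e at position i, S_ℓ = v_i·e·α_i^ℓ, so α_err = S_1/S_0.
  S_0^{−1} = 4^{−1} = 10 (mod 13), so α_err = 3·10 = 30 ≡ 4 = α_2. Error position i = 2.
  Consistency check: S_2/S_1 = 12·9 = 108 ≡ 4 = α_err ✓ (single-error assumption holds).
Step 4: error magnitude e = S_0/v_2 = S_0·∏_{j≠2}(α_2 − α_j) = 4·3 = 12 ≡ 12 (mod 13).
Step 5: correct position 2: c_2 = r_2 − e = 8 − 12 ≡ 9 (mod 13). Hence c = [8, 9, 0, 2, 4].
  Check: interpolating c through the α_i gives m(x) = 5 + 1·x (degree < 2) with m(α_i) = c_i for every i, so c is indeed a codeword.


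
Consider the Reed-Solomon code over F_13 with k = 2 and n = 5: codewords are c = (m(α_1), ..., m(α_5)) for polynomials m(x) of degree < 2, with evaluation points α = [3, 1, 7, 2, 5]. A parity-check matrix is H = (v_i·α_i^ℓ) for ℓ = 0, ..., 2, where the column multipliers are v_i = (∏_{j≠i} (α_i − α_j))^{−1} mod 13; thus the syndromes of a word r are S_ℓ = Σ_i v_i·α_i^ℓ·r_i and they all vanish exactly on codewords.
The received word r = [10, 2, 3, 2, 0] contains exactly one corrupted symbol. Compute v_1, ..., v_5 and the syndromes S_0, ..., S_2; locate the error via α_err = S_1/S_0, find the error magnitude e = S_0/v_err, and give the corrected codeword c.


S = (11, 11, 11), error at position 2, error magnitude e = 8, c = [10, 7, 3, 2, 0].

Step 1: column multipliers v_i = (∏_{j≠i}(α_i − α_j))^{−1} mod 13.
  i = 1 (α = 3): (3−1)(3−7)(3−2)(3−5) = 2·(−4)·1·(−2) = 16 ≡ 3, so v_1 = 3^{−1} = 9 (mod 13).
  i = 2 (α = 1): (1−3)(1−7)(1−2)(1−5) = (−2)·(−6)·(−1)·(−4) = 48 ≡ 9, so v_2 = 9^{−1} = 3 (mod 13).
  i = 3 (α = 7): (7−3)(7−1)(7−2)(7−5) = 4·6·5·2 = 240 ≡ 6, so v_3 = 6^{−1} = 11 (mod 13).
  i = 4 (α = 2): (2−3)(2−1)(2−7)(2−5) = (−1)·1·(−5)·(−3) = −15 ≡ 11, so v_4 = 11^{−1} = 6 (mod 13).
  i = 5 (α = 5): (5−3)(5−1)(5−7)(5−2) = 2·4·(−2)·3 = −48 ≡ 4, so v_5 = 4^{−1} = 10 (mod 13).
  v = [9, 3, 11, 6, 10].
Step 2: syndromes of r = [10, 2, 3, 2, 0] (all sums mod 13).
  S_0 = Σ v_i r_i = 9·10 + 3·2 + 11·3 + 6·2 + 10·0 = 141 ≡ 11.
  S_1 = Σ v_i α_i r_i = 9·3·10 + 3·1·2 + 11·7·3 + 6·2·2 + 10·5·0 = 531 ≡ 11.
  α_i^2 mod 13 = [9, 1, 10, 4, 12].
  S_2 = Σ v_i α_i^2 r_i = 9·9·10 + 3·1·2 + 11·10·3 + 6·4·2 + 10·12·0 = 1194 ≡ 11.
  S = (11, 11, 11) ≠ 0, so r is not a codeword (an error is present).
Step 3: locate the error. For a single error e at position i, S_ℓ = v_i·e·α_i^ℓ, so α_err = S_1/S_0.
  S_0^{−1} = 11^{−1} = 6 (mod 13), so α_err = 11·6 = 66 ≡ 1 = α_2. Error position i = 2.
  Consistency check: S_2/S_1 = 11·6 = 66 ≡ 1 = α_err ✓ (single-error assumption holds).
Step 4: error magnitude e = S_0/v_2 = S_0·∏_{j≠2}(α_2 − α_j) = 11·9 = 99 ≡ 8 (mod 13).
Step 5: correct position 2: c_2 = r_2 − e = 2 − 8 ≡ 7 (mod 13). Hence c = [10, 7, 3, 2, 0].
  Check: interpolating c through the α_i gives m(x) = 12 + 8·x (degree < 2) with m(α_i) = c_i for every i, so c is indeed a codeword.


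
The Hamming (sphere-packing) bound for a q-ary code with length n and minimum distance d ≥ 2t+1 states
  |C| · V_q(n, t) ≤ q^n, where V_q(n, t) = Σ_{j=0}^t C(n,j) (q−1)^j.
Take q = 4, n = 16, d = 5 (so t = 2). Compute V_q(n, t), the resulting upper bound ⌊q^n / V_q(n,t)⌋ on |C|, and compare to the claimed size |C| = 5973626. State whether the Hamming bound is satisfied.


V_q(n, t) = 1129, q^n = 4294967296, Hamming bound = 3804222, |C| = 5973626 > bound (violated).

Step 1: Compute V_q(n, t) = Σ_{j=0}^2 C(n, j) (q−1)^j.
  j = 0: C(16,0)·(3)^0 = 1·1 = 1.
  j = 1: C(16,1)·(3)^1 = 16·3 = 48.
  j = 2: C(16,2)·(3)^2 = 120·9 = 1080.
  V_q(n, t) = 1 + 48 + 1080 = 1129.
Step 2: q^n = 4^16 = 4294967296.
Step 3: Hamming bound ⌊q^n / V_q(n,t)⌋ = ⌊4294967296/1129⌋ = 3804222.
Step 4: Compare |C| = 5973626 to 3804222: violated.
The claimed |C| lies above the Hamming bound, so no 4-ary code of length 16 with d ≥ 5 can have 5973626 codewords.


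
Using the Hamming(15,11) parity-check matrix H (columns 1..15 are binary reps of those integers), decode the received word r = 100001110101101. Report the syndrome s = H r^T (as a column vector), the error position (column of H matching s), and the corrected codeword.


s = (1, 1, 0, 0)^T, error position = 12, corrected codeword c = 100001110100101

Compute s = H r^T mod 2 one row at a time:
  s_1 = 1 + 0 + 1 + 0 + 1 + 1 + 0 + 1 = 5 ≡ 1 (mod 2).
  s_2 = 0 + 0 + 1 + 1 + 1 + 1 + 0 + 1 = 5 ≡ 1 (mod 2).
  s_3 = 0 + 0 + 1 + 1 + 1 + 0 + 0 + 1 = 4 ≡ 0 (mod 2).
  s_4 = 1 + 0 + 0 + 1 + 0 + 0 + 1 + 1 = 4 ≡ 0 (mod 2).
s = (1, 1, 0, 0)^T — this equals column 12 of H (binary 1100), so error is at position 12.
Correct: flip bit 12 of r = 100001110101101 to get c = 100001110100101.


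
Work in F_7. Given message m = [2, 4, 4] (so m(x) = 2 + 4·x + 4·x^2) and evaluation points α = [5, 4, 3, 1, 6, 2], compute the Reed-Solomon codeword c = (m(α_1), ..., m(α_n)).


c = [3, 5, 1, 3, 2, 5]

Message polynomial: m(x) = 2 + 4·x + 4·x^2 (mod 7).
For each evaluation point α_i, compute m(α_i) mod 7:
  α_1 = 5: Horner steps 4 → 3 → 3, so m(5) = 3.
  α_2 = 4: Horner steps 4 → 6 → 5, so m(4) = 5.
  α_3 = 3: Horner steps 4 → 2 → 1, so m(3) = 1.
  α_4 = 1: Horner steps 4 → 1 → 3, so m(1) = 3.
  α_5 = 6: Horner steps 4 → 0 → 2, so m(6) = 2.
  α_6 = 2: Horner steps 4 → 5 → 5, so m(2) = 5.
Codeword c = [3, 5, 1, 3, 2, 5] ∈ F_7^6.


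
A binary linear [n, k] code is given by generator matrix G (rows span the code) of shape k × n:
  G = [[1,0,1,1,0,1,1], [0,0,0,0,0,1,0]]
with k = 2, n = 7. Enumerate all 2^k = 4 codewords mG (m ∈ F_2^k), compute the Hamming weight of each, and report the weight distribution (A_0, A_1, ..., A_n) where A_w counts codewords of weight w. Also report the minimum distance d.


Weight distribution: A_0 = 1, A_1 = 1, A_4 = 1, A_5 = 1. Minimum distance d = 1.

Enumerate all 2^2 = 4 messages m ∈ F_2^2.
For each, compute codeword c = mG in F_2^7, then tally its weight.
  m = 00 → c = 0000000, weight = 0.
  m = 10 → c = 1011011, weight = 5.
  m = 01 → c = 0000010, weight = 1.
  m = 11 → c = 1011001, weight = 4.
Tally weights:
  weight 0: 1 codewords.
  weight 1: 1 codewords.
  weight 4: 1 codewords.
  weight 5: 1 codewords.
Minimum distance d = smallest w > 0 with A_w > 0 = 1.
Sanity: Σ A_w = 4 = 2^2 = 4 ✓.


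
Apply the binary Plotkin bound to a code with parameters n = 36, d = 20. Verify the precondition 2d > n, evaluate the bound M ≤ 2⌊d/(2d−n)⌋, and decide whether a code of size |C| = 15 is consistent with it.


Plotkin bound M ≤ 10; given |C| = 15 > bound (violated).

Check applicability: 2d = 40, n = 36.
2d − n = 4 > 0, so Plotkin applies.
Compute d/(2d−n) = 20/4 ≈ 5.0000.
⌊d/(2d−n)⌋ = 5.
Plotkin bound: M ≤ 2·5 = 10.
Given |C| = 15, check: VIOLATED.
This |C| is above the Plotkin bound, so no binary code with n = 36, d = 20 and 15 codewords exists.


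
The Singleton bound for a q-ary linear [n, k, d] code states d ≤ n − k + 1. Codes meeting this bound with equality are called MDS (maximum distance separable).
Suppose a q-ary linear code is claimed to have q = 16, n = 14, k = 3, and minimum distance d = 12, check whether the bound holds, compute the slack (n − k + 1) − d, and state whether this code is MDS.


Singleton RHS = n − k + 1 = 12, slack = 0, bound satisfied, MDS.

Singleton bound: d ≤ n − k + 1.
Here n = 14, k = 3, so n − k + 1 = 12.
Given d = 12, check d ≤ 12: YES.
Slack = (n − k + 1) − d = 0.
The code is MDS (slack = 0).
Description: the claimed parameters are [14, 3, 12]_16; such a code would be MDS (meets Singleton bound).


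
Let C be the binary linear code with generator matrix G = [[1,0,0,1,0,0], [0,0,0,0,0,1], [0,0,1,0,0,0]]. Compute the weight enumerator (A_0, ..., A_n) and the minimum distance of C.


Weight distribution: A_0 = 1, A_1 = 2, A_2 = 2, A_3 = 2, A_4 = 1. Minimum distance d = 1.

Enumerate all 2^3 = 8 messages m ∈ F_2^3.
For each, compute codeword c = mG in F_2^6, then tally its weight.
  m = 000 → c = 000000, weight = 0.
  m = 100 → c = 100100, weight = 2.
  m = 010 → c = 000001, weight = 1.
  m = 110 → c = 100101, weight = 3.
  m = 001 → c = 001000, weight = 1.
  m = 101 → c = 101100, weight = 3.
  m = 011 → c = 001001, weight = 2.
  m = 111 → c = 101101, weight = 4.
Tally weights:
  weight 0: 1 codewords.
  weight 1: 2 codewords.
  weight 2: 2 codewords.
  weight 3: 2 codewords.
  weight 4: 1 codewords.
Minimum distance d = smallest w > 0 with A_w > 0 = 1.
Sanity: Σ A_w = 8 = 2^3 = 8 ✓.


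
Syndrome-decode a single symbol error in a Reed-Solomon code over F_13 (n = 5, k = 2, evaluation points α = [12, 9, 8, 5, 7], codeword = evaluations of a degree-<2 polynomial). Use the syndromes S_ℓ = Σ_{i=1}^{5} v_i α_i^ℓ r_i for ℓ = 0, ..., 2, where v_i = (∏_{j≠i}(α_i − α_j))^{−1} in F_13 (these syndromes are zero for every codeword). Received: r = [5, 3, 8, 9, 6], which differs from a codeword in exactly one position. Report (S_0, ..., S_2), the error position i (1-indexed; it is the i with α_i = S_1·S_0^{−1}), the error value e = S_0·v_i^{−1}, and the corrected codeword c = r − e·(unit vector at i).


S = (3, 11, 10), error at position 3, error magnitude e = 10, c = [5, 3, 11, 9, 6].

Step 1: column multipliers v_i = (∏_{j≠i}(α_i − α_j))^{−1} mod 13.
  i = 1 (α = 12): (12−9)(12−8)(12−5)(12−7) = 3·4·7·5 = 420 ≡ 4, so v_1 = 4^{−1} = 10 (mod 13).
  i = 2 (α = 9): (9−12)(9−8)(9−5)(9−7) = (−3)·1·4·2 = −24 ≡ 2, so v_2 = 2^{−1} = 7 (mod 13).
  i = 3 (α = 8): (8−12)(8−9)(8−5)(8−7) = (−4)·(−1)·3·1 = 12 ≡ 12, so v_3 = 12^{−1} = 12 (mod 13).
  i = 4 (α = 5): (5−12)(5−9)(5−8)(5−7) = (−7)·(−4)·(−3)·(−2) = 168 ≡ 12, so v_4 = 12^{−1} = 12 (mod 13).
  i = 5 (α = 7): (7−12)(7−9)(7−8)(7−5) = (−5)·(−2)·(−1)·2 = −20 ≡ 6, so v_5 = 6^{−1} = 11 (mod 13).
  v = [10, 7, 12, 12, 11].
Step 2: syndromes of r = [5, 3, 8, 9, 6] (all sums mod 13).
  S_0 = Σ v_i r_i = 10·5 + 7·3 + 12·8 + 12·9 + 11·6 = 341 ≡ 3.
  S_1 = Σ v_i α_i r_i = 10·12·5 + 7·9·3 + 12·8·8 + 12·5·9 + 11·7·6 = 2559 ≡ 11.
  α_i^2 mod 13 = [1, 3, 12, 12, 10].
  S_2 = Σ v_i α_i^2 r_i = 10·1·5 + 7·3·3 + 12·12·8 + 12·12·9 + 11·10·6 = 3221 ≡ 10.
  S = (3, 11, 10) ≠ 0, so r is not a codeword (an error is present).
Step 3: locate the error. For a single error e at position i, S_ℓ = v_i·e·α_i^ℓ, so α_err = S_1/S_0.
  S_0^{−1} = 3^{−1} = 9 (mod 13), so α_err = 11·9 = 99 ≡ 8 = α_3. Error position i = 3.
  Consistency check: S_2/S_1 = 10·6 = 60 ≡ 8 = α_err ✓ (single-error assumption holds).
Step 4: error magnitude e = S_0/v_3 = S_0·∏_{j≠3}(α_3 − α_j) = 3·12 = 36 ≡ 10 (mod 13).
Step 5: correct position 3: c_3 = r_3 − e = 8 − 10 ≡ 11 (mod 13). Hence c = [5, 3, 11, 9, 6].
  Check: interpolating c through the α_i gives m(x) = 10 + 5·x (degree < 2) with m(α_i) = c_i for every i, so c is indeed a codeword.


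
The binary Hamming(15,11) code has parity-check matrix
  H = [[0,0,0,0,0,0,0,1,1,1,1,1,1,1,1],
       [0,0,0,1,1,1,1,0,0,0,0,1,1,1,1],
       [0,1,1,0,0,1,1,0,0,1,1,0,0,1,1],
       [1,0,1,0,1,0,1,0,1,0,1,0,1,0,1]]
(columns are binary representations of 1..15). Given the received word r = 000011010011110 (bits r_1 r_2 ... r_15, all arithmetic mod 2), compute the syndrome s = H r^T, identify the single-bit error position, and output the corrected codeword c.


s = (1, 1, 1, 1)^T, error position = 15, corrected codeword c = 000011010011111

Compute s = H r^T mod 2 one row at a time:
  s_1 = 1 + 0 + 0 + 1 + 1 + 1 + 1 + 0 = 5 ≡ 1 (mod 2).
  s_2 = 0 + 1 + 1 + 0 + 1 + 1 + 1 + 0 = 5 ≡ 1 (mod 2).
  s_3 = 0 + 0 + 1 + 0 + 0 + 1 + 1 + 0 = 3 ≡ 1 (mod 2).
  s_4 = 0 + 0 + 1 + 0 + 0 + 1 + 1 + 0 = 3 ≡ 1 (mod 2).
s = (1, 1, 1, 1)^T — this equals column 15 of H (binary 1111), so error is at position 15.
Correct: flip bit 15 of r = 000011010011110 to get c = 000011010011111.


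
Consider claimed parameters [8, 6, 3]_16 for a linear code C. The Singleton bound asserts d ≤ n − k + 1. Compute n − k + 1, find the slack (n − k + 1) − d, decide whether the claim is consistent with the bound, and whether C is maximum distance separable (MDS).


Singleton RHS = n − k + 1 = 3, slack = 0, bound satisfied, MDS.

Singleton bound: d ≤ n − k + 1.
Here n = 8, k = 6, so n − k + 1 = 3.
Given d = 3, check d ≤ 3: YES.
Slack = (n − k + 1) − d = 0.
The code is MDS (slack = 0).
Description: the claimed parameters are [8, 6, 3]_16; such a code would be MDS (meets Singleton bound).


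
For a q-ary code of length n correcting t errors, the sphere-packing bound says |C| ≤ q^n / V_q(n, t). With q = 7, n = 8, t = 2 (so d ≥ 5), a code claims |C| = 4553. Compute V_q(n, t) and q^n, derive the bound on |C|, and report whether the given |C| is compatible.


V_q(n, t) = 1057, q^n = 5764801, Hamming bound = 5453, |C| = 4553 ≤ bound (satisfied).

Step 1: Compute V_q(n, t) = Σ_{j=0}^2 C(n, j) (q−1)^j.
  j = 0: C(8,0)·(6)^0 = 1·1 = 1.
  j = 1: C(8,1)·(6)^1 = 8·6 = 48.
  j = 2: C(8,2)·(6)^2 = 28·36 = 1008.
  V_q(n, t) = 1 + 48 + 1008 = 1057.
Step 2: q^n = 7^8 = 5764801.
Step 3: Hamming bound ⌊q^n / V_q(n,t)⌋ = ⌊5764801/1057⌋ = 5453.
Step 4: Compare |C| = 4553 to 5453: satisfied.
The claimed |C| lies below the Hamming bound.
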